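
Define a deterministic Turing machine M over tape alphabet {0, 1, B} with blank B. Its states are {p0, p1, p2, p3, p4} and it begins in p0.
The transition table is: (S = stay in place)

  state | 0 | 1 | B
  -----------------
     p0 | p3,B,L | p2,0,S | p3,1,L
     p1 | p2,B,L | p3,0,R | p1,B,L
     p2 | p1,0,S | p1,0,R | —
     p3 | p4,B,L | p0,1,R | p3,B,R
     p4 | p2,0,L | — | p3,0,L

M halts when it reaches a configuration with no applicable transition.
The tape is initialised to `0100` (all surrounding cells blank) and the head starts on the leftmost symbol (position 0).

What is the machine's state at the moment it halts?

p2

state=p0 head=0 tape=B[0]100   (p0,0)→(p3,B,L)
state=p3 head=-1 tape=[B]B100   (p3,B)→(p3,B,R)
state=p3 head=0 tape=B[B]100   (p3,B)→(p3,B,R)
state=p3 head=1 tape=BB[1]00   (p3,1)→(p0,1,R)
state=p0 head=2 tape=BB1[0]0   (p0,0)→(p3,B,L)
state=p3 head=1 tape=BB[1]B0   (p3,1)→(p0,1,R)
state=p0 head=2 tape=BB1[B]0   (p0,B)→(p3,1,L)
state=p3 head=1 tape=BB[1]10   (p3,1)→(p0,1,R)
state=p0 head=2 tape=BB1[1]0   (p0,1)→(p2,0,S)
state=p2 head=2 tape=BB1[0]0   (p2,0)→(p1,0,S)
state=p1 head=2 tape=BB1[0]0   (p1,0)→(p2,B,L)
state=p2 head=1 tape=BB[1]B0   (p2,1)→(p1,0,R)
state=p1 head=2 tape=BB0[B]0   (p1,B)→(p1,B,L)
state=p1 head=1 tape=BB[0]B0   (p1,0)→(p2,B,L)
state=p2 head=0 tape=B[B]BB0
No transition is defined for (p2, B); M halts in state p2.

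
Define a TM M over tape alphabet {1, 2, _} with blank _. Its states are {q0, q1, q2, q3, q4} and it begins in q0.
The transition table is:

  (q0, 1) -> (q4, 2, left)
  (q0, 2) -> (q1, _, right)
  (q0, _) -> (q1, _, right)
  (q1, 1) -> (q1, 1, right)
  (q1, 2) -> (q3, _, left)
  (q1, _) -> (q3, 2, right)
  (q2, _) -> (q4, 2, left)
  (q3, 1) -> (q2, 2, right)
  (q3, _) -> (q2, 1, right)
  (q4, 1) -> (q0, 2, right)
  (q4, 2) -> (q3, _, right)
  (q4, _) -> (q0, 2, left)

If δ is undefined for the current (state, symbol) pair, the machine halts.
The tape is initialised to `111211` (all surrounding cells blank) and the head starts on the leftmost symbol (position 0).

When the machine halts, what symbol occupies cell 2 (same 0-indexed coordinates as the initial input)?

_

state=q0 head=0 tape=__[1]11211   (q0,1)→(q4,2,left)
state=q4 head=-1 tape=_[_]211211   (q4,_)→(q0,2,left)
state=q0 head=-2 tape=[_]2211211   (q0,_)→(q1,_,right)
state=q1 head=-1 tape=_[2]211211   (q1,2)→(q3,_,left)
state=q3 head=-2 tape=[_]_211211   (q3,_)→(q2,1,right)
state=q2 head=-1 tape=1[_]211211   (q2,_)→(q4,2,left)
state=q4 head=-2 tape=[1]2211211   (q4,1)→(q0,2,right)
state=q0 head=-1 tape=2[2]211211   (q0,2)→(q1,_,right)
state=q1 head=0 tape=2_[2]11211   (q1,2)→(q3,_,left)
state=q3 head=-1 tape=2[_]_11211   (q3,_)→(q2,1,right)
state=q2 head=0 tape=21[_]11211   (q2,_)→(q4,2,left)
state=q4 head=-1 tape=2[1]211211   (q4,1)→(q0,2,right)
state=q0 head=0 tape=22[2]11211   (q0,2)→(q1,_,right)
state=q1 head=1 tape=22_[1]1211   (q1,1)→(q1,1,right)
state=q1 head=2 tape=22_1[1]211   (q1,1)→(q1,1,right)
state=q1 head=3 tape=22_11[2]11   (q1,2)→(q3,_,left)
state=q3 head=2 tape=22_1[1]_11   (q3,1)→(q2,2,right)
state=q2 head=3 tape=22_12[_]11   (q2,_)→(q4,2,left)
state=q4 head=2 tape=22_1[2]211   (q4,2)→(q3,_,right)
state=q3 head=3 tape=22_1_[2]11
Cell 2 holds _ when M halts.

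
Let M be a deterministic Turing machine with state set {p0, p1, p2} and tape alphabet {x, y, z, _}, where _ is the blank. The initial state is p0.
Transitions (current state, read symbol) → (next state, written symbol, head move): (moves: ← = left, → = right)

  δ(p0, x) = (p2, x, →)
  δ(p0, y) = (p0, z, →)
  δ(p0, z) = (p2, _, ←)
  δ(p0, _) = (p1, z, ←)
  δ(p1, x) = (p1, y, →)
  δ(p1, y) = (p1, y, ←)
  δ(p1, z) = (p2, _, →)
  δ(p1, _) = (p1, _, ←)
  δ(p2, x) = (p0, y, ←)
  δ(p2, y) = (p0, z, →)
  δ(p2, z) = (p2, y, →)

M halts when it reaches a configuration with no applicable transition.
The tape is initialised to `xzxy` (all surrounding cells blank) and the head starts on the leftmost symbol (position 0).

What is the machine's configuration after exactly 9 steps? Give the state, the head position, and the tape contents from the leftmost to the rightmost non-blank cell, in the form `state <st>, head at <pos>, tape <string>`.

state p2, head at 5, tape xzz_y

state=p0 head=0 tape=[x]zxy__   (p0,x)→(p2,x,→)
state=p2 head=1 tape=x[z]xy__   (p2,z)→(p2,y,→)
state=p2 head=2 tape=xy[x]y__   (p2,x)→(p0,y,←)
state=p0 head=1 tape=x[y]yy__   (p0,y)→(p0,z,→)
state=p0 head=2 tape=xz[y]y__   (p0,y)→(p0,z,→)
state=p0 head=3 tape=xzz[y]__   (p0,y)→(p0,z,→)
state=p0 head=4 tape=xzzz[_]_   (p0,_)→(p1,z,←)
state=p1 head=3 tape=xzz[z]z_   (p1,z)→(p2,_,→)
state=p2 head=4 tape=xzz_[z]_   (p2,z)→(p2,y,→)
state=p2 head=5 tape=xzz_y[_]
After 9 steps: state p2, head at 5, tape xzz_y.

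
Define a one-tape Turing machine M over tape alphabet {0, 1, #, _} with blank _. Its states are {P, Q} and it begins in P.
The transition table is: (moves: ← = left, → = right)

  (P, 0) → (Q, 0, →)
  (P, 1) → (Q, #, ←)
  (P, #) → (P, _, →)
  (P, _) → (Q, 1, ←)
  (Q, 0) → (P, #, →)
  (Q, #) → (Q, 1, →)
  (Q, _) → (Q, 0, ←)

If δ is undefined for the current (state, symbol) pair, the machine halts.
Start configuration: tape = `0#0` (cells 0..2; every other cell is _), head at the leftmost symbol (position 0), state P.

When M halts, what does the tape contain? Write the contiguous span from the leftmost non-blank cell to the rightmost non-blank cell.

state=P head=0 tape=[0]#0_   (P,0)→(Q,0,→)
state=Q head=1 tape=0[#]0_   (Q,#)→(Q,1,→)
state=Q head=2 tape=01[0]_   (Q,0)→(P,#,→)
state=P head=3 tape=01#[_]   (P,_)→(Q,1,←)
state=Q head=2 tape=01[#]1   (Q,#)→(Q,1,→)
state=Q head=3 tape=011[1]
The non-blank tape span at halt is 0111.

0111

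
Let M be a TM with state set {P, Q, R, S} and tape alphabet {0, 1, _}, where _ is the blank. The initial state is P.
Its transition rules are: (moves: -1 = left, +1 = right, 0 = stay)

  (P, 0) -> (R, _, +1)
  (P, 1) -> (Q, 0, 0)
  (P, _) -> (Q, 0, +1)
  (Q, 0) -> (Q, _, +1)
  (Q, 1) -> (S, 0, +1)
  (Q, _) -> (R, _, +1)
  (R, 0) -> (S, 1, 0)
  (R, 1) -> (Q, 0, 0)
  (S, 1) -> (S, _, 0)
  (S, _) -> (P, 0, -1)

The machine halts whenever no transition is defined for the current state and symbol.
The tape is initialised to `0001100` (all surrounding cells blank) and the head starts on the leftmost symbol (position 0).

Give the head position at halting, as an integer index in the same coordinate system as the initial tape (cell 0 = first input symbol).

8

state=P head=0 tape=[0]001100__   (P,0)→(R,_,+1)
state=R head=1 tape=_[0]01100__   (R,0)→(S,1,0)
state=S head=1 tape=_[1]01100__   (S,1)→(S,_,0)
state=S head=1 tape=_[_]01100__   (S,_)→(P,0,-1)
state=P head=0 tape=[_]001100__   (P,_)→(Q,0,+1)
state=Q head=1 tape=0[0]01100__   (Q,0)→(Q,_,+1)
state=Q head=2 tape=0_[0]1100__   (Q,0)→(Q,_,+1)
state=Q head=3 tape=0__[1]100__   (Q,1)→(S,0,+1)
state=S head=4 tape=0__0[1]00__   (S,1)→(S,_,0)
state=S head=4 tape=0__0[_]00__   (S,_)→(P,0,-1)
state=P head=3 tape=0__[0]000__   (P,0)→(R,_,+1)
state=R head=4 tape=0___[0]00__   (R,0)→(S,1,0)
state=S head=4 tape=0___[1]00__   (S,1)→(S,_,0)
state=S head=4 tape=0___[_]00__   (S,_)→(P,0,-1)
state=P head=3 tape=0__[_]000__   (P,_)→(Q,0,+1)
state=Q head=4 tape=0__0[0]00__   (Q,0)→(Q,_,+1)
state=Q head=5 tape=0__0_[0]0__   (Q,0)→(Q,_,+1)
state=Q head=6 tape=0__0__[0]__   (Q,0)→(Q,_,+1)
state=Q head=7 tape=0__0___[_]_   (Q,_)→(R,_,+1)
state=R head=8 tape=0__0____[_]
At halt the head is at cell 8.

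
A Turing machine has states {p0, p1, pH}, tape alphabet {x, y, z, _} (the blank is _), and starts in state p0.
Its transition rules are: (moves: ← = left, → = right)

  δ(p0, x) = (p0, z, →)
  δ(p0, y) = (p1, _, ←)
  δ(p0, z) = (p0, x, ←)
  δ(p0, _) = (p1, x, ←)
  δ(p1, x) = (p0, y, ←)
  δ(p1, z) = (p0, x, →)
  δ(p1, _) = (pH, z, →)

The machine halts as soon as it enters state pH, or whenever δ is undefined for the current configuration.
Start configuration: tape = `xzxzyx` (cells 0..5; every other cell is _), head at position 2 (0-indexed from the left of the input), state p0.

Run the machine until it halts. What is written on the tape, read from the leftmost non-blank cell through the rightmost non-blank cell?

state=p0 head=2 tape=__xz[x]zyx   (p0,x)→(p0,z,→)
state=p0 head=3 tape=__xzz[z]yx   (p0,z)→(p0,x,←)
state=p0 head=2 tape=__xz[z]xyx   (p0,z)→(p0,x,←)
state=p0 head=1 tape=__x[z]xxyx   (p0,z)→(p0,x,←)
state=p0 head=0 tape=__[x]xxxyx   (p0,x)→(p0,z,→)
state=p0 head=1 tape=__z[x]xxyx   (p0,x)→(p0,z,→)
state=p0 head=2 tape=__zz[x]xyx   (p0,x)→(p0,z,→)
state=p0 head=3 tape=__zzz[x]yx   (p0,x)→(p0,z,→)
state=p0 head=4 tape=__zzzz[y]x   (p0,y)→(p1,_,←)
state=p1 head=3 tape=__zzz[z]_x   (p1,z)→(p0,x,→)
state=p0 head=4 tape=__zzzx[_]x   (p0,_)→(p1,x,←)
state=p1 head=3 tape=__zzz[x]xx   (p1,x)→(p0,y,←)
state=p0 head=2 tape=__zz[z]yxx   (p0,z)→(p0,x,←)
state=p0 head=1 tape=__z[z]xyxx   (p0,z)→(p0,x,←)
state=p0 head=0 tape=__[z]xxyxx   (p0,z)→(p0,x,←)
state=p0 head=-1 tape=_[_]xxxyxx   (p0,_)→(p1,x,←)
state=p1 head=-2 tape=[_]xxxxyxx   (p1,_)→(pH,z,→)
state=pH head=-1 tape=z[x]xxxyxx
The non-blank tape span at halt is zxxxxyxx.

zxxxxyxx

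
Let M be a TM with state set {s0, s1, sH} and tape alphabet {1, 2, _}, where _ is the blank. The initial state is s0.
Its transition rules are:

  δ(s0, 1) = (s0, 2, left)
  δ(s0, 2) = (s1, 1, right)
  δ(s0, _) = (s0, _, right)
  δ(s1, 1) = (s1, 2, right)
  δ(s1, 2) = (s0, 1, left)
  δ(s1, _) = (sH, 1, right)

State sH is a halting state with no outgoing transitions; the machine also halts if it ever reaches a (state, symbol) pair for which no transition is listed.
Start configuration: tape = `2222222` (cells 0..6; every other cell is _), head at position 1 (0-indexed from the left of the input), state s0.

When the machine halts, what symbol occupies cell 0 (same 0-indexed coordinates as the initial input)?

s0 | _2[2]22222__   read 2 → write 1, move right, go to s1
s1 | _21[2]2222__   read 2 → write 1, move left, go to s0
s0 | _2[1]12222__   read 1 → write 2, move left, go to s0
s0 | _[2]212222__   read 2 → write 1, move right, go to s1
s1 | _1[2]12222__   read 2 → write 1, move left, go to s0
s0 | _[1]112222__   read 1 → write 2, move left, go to s0
s0 | [_]2112222__   read _ → write _, move right, go to s0
s0 | _[2]112222__   read 2 → write 1, move right, go to s1
s1 | _1[1]12222__   read 1 → write 2, move right, go to s1
s1 | _12[1]2222__   read 1 → write 2, move right, go to s1
s1 | _122[2]222__   read 2 → write 1, move left, go to s0
s0 | _12[2]1222__   read 2 → write 1, move right, go to s1
s1 | _121[1]222__   read 1 → write 2, move right, go to s1
s1 | _1212[2]22__   read 2 → write 1, move left, go to s0
s0 | _121[2]122__   read 2 → write 1, move right, go to s1
s1 | _1211[1]22__   read 1 → write 2, move right, go to s1
s1 | _12112[2]2__   read 2 → write 1, move left, go to s0
s0 | _1211[2]12__   read 2 → write 1, move right, go to s1
s1 | _12111[1]2__   read 1 → write 2, move right, go to s1
s1 | _121112[2]__   read 2 → write 1, move left, go to s0
s0 | _12111[2]1__   read 2 → write 1, move right, go to s1
s1 | _121111[1]__   read 1 → write 2, move right, go to s1
s1 | _1211112[_]_   read _ → write 1, move right, go to sH
sH | _12111121[_]
Cell 0 holds 1 when M halts.

1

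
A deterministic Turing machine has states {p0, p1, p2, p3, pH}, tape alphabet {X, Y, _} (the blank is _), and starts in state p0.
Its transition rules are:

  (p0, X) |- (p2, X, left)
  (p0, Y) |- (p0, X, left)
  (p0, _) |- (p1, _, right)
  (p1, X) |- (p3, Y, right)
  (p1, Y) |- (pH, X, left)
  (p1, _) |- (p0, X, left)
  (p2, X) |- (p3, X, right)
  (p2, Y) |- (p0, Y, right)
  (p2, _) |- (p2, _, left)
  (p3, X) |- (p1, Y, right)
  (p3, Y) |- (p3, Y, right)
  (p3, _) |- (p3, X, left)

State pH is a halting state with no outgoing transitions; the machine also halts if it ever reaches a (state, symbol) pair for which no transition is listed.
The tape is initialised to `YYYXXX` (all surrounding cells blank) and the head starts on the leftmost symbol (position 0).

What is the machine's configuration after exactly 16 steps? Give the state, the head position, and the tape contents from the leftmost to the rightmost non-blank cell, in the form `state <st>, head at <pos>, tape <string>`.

state p1, head at 0, tape XXXXXXX

state=p0 head=0 tape=_[Y]YYXXX_   (p0,Y)→(p0,X,left)
state=p0 head=-1 tape=[_]XYYXXX_   (p0,_)→(p1,_,right)
state=p1 head=0 tape=_[X]YYXXX_   (p1,X)→(p3,Y,right)
state=p3 head=1 tape=_Y[Y]YXXX_   (p3,Y)→(p3,Y,right)
state=p3 head=2 tape=_YY[Y]XXX_   (p3,Y)→(p3,Y,right)
state=p3 head=3 tape=_YYY[X]XX_   (p3,X)→(p1,Y,right)
state=p1 head=4 tape=_YYYY[X]X_   (p1,X)→(p3,Y,right)
state=p3 head=5 tape=_YYYYY[X]_   (p3,X)→(p1,Y,right)
state=p1 head=6 tape=_YYYYYY[_]   (p1,_)→(p0,X,left)
state=p0 head=5 tape=_YYYYY[Y]X   (p0,Y)→(p0,X,left)
state=p0 head=4 tape=_YYYY[Y]XX   (p0,Y)→(p0,X,left)
state=p0 head=3 tape=_YYY[Y]XXX   (p0,Y)→(p0,X,left)
state=p0 head=2 tape=_YY[Y]XXXX   (p0,Y)→(p0,X,left)
state=p0 head=1 tape=_Y[Y]XXXXX   (p0,Y)→(p0,X,left)
state=p0 head=0 tape=_[Y]XXXXXX   (p0,Y)→(p0,X,left)
state=p0 head=-1 tape=[_]XXXXXXX   (p0,_)→(p1,_,right)
state=p1 head=0 tape=_[X]XXXXXX
After 16 steps: state p1, head at 0, tape XXXXXXX.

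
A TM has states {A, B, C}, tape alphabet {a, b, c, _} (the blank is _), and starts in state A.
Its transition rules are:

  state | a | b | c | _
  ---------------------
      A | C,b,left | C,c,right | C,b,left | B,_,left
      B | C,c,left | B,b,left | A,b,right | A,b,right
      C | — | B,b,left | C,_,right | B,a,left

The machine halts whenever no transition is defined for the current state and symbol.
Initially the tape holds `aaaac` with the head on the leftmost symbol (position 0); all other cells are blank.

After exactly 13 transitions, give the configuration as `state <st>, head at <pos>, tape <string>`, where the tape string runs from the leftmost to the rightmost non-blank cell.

state C, head at 1, tape bbbcaaac

A | ___[a]aaac   read a → write b, move left, go to C
C | __[_]baaac   read _ → write a, move left, go to B
B | _[_]abaaac   read _ → write b, move right, go to A
A | _b[a]baaac   read a → write b, move left, go to C
C | _[b]bbaaac   read b → write b, move left, go to B
B | [_]bbbaaac   read _ → write b, move right, go to A
A | b[b]bbaaac   read b → write c, move right, go to C
C | bc[b]baaac   read b → write b, move left, go to B
B | b[c]bbaaac   read c → write b, move right, go to A
A | bb[b]baaac   read b → write c, move right, go to C
C | bbc[b]aaac   read b → write b, move left, go to B
B | bb[c]baaac   read c → write b, move right, go to A
A | bbb[b]aaac   read b → write c, move right, go to C
C | bbbc[a]aac
After 13 steps: state C, head at 1, tape bbbcaaac.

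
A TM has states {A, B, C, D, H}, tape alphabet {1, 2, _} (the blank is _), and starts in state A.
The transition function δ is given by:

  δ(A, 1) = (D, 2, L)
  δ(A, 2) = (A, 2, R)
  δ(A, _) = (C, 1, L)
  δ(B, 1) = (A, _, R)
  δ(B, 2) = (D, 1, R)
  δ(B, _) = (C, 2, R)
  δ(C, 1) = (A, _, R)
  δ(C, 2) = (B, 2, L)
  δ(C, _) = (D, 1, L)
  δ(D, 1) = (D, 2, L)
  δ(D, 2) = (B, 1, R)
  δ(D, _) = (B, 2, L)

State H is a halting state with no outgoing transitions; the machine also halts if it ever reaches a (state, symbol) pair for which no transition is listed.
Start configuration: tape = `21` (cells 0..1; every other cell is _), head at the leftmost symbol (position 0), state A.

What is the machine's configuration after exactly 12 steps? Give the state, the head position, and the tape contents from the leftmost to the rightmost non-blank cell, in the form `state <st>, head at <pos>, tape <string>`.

state D, head at 2, tape 1121

state=A head=0 tape=[2]1__   (A,2)→(A,2,R)
state=A head=1 tape=2[1]__   (A,1)→(D,2,L)
state=D head=0 tape=[2]2__   (D,2)→(B,1,R)
state=B head=1 tape=1[2]__   (B,2)→(D,1,R)
state=D head=2 tape=11[_]_   (D,_)→(B,2,L)
state=B head=1 tape=1[1]2_   (B,1)→(A,_,R)
state=A head=2 tape=1_[2]_   (A,2)→(A,2,R)
state=A head=3 tape=1_2[_]   (A,_)→(C,1,L)
state=C head=2 tape=1_[2]1   (C,2)→(B,2,L)
state=B head=1 tape=1[_]21   (B,_)→(C,2,R)
state=C head=2 tape=12[2]1   (C,2)→(B,2,L)
state=B head=1 tape=1[2]21   (B,2)→(D,1,R)
state=D head=2 tape=11[2]1
After 12 steps: state D, head at 2, tape 1121.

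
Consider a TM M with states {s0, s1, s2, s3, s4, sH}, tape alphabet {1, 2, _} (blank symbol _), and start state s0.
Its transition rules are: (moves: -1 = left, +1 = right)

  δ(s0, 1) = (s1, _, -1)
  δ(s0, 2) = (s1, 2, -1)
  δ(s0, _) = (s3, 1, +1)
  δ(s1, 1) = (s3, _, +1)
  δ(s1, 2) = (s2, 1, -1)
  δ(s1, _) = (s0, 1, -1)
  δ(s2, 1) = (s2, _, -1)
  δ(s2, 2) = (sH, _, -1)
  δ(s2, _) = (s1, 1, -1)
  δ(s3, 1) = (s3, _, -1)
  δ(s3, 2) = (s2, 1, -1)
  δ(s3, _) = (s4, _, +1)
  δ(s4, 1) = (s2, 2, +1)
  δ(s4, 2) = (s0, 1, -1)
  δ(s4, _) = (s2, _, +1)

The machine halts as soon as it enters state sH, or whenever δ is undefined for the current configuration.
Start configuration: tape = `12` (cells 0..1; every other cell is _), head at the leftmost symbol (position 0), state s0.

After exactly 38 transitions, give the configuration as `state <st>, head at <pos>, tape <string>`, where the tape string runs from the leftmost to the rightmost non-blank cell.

state=s0 head=0 tape=_______[1]2   (s0,1)→(s1,_,-1)
state=s1 head=-1 tape=______[_]_2   (s1,_)→(s0,1,-1)
state=s0 head=-2 tape=_____[_]1_2   (s0,_)→(s3,1,+1)
state=s3 head=-1 tape=_____1[1]_2   (s3,1)→(s3,_,-1)
state=s3 head=-2 tape=_____[1]__2   (s3,1)→(s3,_,-1)
state=s3 head=-3 tape=____[_]___2   (s3,_)→(s4,_,+1)
state=s4 head=-2 tape=_____[_]__2   (s4,_)→(s2,_,+1)
state=s2 head=-1 tape=______[_]_2   (s2,_)→(s1,1,-1)
state=s1 head=-2 tape=_____[_]1_2   (s1,_)→(s0,1,-1)
state=s0 head=-3 tape=____[_]11_2   (s0,_)→(s3,1,+1)
state=s3 head=-2 tape=____1[1]1_2   (s3,1)→(s3,_,-1)
state=s3 head=-3 tape=____[1]_1_2   (s3,1)→(s3,_,-1)
state=s3 head=-4 tape=___[_]__1_2   (s3,_)→(s4,_,+1)
state=s4 head=-3 tape=____[_]_1_2   (s4,_)→(s2,_,+1)
state=s2 head=-2 tape=_____[_]1_2   (s2,_)→(s1,1,-1)
state=s1 head=-3 tape=____[_]11_2   (s1,_)→(s0,1,-1)
state=s0 head=-4 tape=___[_]111_2   (s0,_)→(s3,1,+1)
state=s3 head=-3 tape=___1[1]11_2   (s3,1)→(s3,_,-1)
state=s3 head=-4 tape=___[1]_11_2   (s3,1)→(s3,_,-1)
state=s3 head=-5 tape=__[_]__11_2   (s3,_)→(s4,_,+1)
state=s4 head=-4 tape=___[_]_11_2   (s4,_)→(s2,_,+1)
state=s2 head=-3 tape=____[_]11_2   (s2,_)→(s1,1,-1)
state=s1 head=-4 tape=___[_]111_2   (s1,_)→(s0,1,-1)
state=s0 head=-5 tape=__[_]1111_2   (s0,_)→(s3,1,+1)
state=s3 head=-4 tape=__1[1]111_2   (s3,1)→(s3,_,-1)
state=s3 head=-5 tape=__[1]_111_2   (s3,1)→(s3,_,-1)
state=s3 head=-6 tape=_[_]__111_2   (s3,_)→(s4,_,+1)
state=s4 head=-5 tape=__[_]_111_2   (s4,_)→(s2,_,+1)
state=s2 head=-4 tape=___[_]111_2   (s2,_)→(s1,1,-1)
state=s1 head=-5 tape=__[_]1111_2   (s1,_)→(s0,1,-1)
state=s0 head=-6 tape=_[_]11111_2   (s0,_)→(s3,1,+1)
state=s3 head=-5 tape=_1[1]1111_2   (s3,1)→(s3,_,-1)
state=s3 head=-6 tape=_[1]_1111_2   (s3,1)→(s3,_,-1)
state=s3 head=-7 tape=[_]__1111_2   (s3,_)→(s4,_,+1)
state=s4 head=-6 tape=_[_]_1111_2   (s4,_)→(s2,_,+1)
state=s2 head=-5 tape=__[_]1111_2   (s2,_)→(s1,1,-1)
state=s1 head=-6 tape=_[_]11111_2   (s1,_)→(s0,1,-1)
state=s0 head=-7 tape=[_]111111_2   (s0,_)→(s3,1,+1)
state=s3 head=-6 tape=1[1]11111_2
After 38 steps: state s3, head at -6, tape 1111111_2.

state s3, head at -6, tape 1111111_2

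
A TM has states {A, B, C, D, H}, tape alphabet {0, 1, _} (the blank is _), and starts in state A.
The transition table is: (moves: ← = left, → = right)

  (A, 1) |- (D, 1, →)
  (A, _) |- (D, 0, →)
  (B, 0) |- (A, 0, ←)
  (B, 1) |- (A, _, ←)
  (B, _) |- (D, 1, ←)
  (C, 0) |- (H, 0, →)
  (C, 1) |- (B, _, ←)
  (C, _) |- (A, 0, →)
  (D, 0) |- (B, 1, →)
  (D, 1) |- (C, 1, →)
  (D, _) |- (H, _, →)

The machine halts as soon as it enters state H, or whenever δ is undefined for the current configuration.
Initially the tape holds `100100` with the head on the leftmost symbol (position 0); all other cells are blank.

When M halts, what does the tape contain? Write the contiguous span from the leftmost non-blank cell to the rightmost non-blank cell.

state=A head=0 tape=[1]00100   (A,1)→(D,1,→)
state=D head=1 tape=1[0]0100   (D,0)→(B,1,→)
state=B head=2 tape=11[0]100   (B,0)→(A,0,←)
state=A head=1 tape=1[1]0100   (A,1)→(D,1,→)
state=D head=2 tape=11[0]100   (D,0)→(B,1,→)
state=B head=3 tape=111[1]00   (B,1)→(A,_,←)
state=A head=2 tape=11[1]_00   (A,1)→(D,1,→)
state=D head=3 tape=111[_]00   (D,_)→(H,_,→)
state=H head=4 tape=111_[0]0
The non-blank tape span at halt is 111_00.

111_00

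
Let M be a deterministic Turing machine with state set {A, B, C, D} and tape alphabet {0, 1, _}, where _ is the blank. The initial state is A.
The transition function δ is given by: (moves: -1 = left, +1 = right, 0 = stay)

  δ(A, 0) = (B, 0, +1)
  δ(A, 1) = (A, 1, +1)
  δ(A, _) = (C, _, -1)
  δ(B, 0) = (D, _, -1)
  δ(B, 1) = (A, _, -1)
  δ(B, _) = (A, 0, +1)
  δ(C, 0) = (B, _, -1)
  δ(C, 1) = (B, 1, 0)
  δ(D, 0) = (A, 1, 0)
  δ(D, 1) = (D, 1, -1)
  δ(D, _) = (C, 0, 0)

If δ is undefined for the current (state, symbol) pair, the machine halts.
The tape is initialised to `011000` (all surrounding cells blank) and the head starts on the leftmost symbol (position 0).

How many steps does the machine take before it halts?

A | __[0]11000   read 0 → write 0, move +1, go to B
B | __0[1]1000   read 1 → write _, move -1, go to A
A | __[0]_1000   read 0 → write 0, move +1, go to B
B | __0[_]1000   read _ → write 0, move +1, go to A
A | __00[1]000   read 1 → write 1, move +1, go to A
A | __001[0]00   read 0 → write 0, move +1, go to B
B | __0010[0]0   read 0 → write _, move -1, go to D
D | __001[0]_0   read 0 → write 1, move 0, go to A
A | __001[1]_0   read 1 → write 1, move +1, go to A
A | __0011[_]0   read _ → write _, move -1, go to C
C | __001[1]_0   read 1 → write 1, move 0, go to B
B | __001[1]_0   read 1 → write _, move -1, go to A
A | __00[1]__0   read 1 → write 1, move +1, go to A
A | __001[_]_0   read _ → write _, move -1, go to C
C | __00[1]__0   read 1 → write 1, move 0, go to B
B | __00[1]__0   read 1 → write _, move -1, go to A
A | __0[0]___0   read 0 → write 0, move +1, go to B
B | __00[_]__0   read _ → write 0, move +1, go to A
A | __000[_]_0   read _ → write _, move -1, go to C
C | __00[0]__0   read 0 → write _, move -1, go to B
B | __0[0]___0   read 0 → write _, move -1, go to D
D | __[0]____0   read 0 → write 1, move 0, go to A
A | __[1]____0   read 1 → write 1, move +1, go to A
A | __1[_]___0   read _ → write _, move -1, go to C
C | __[1]____0   read 1 → write 1, move 0, go to B
B | __[1]____0   read 1 → write _, move -1, go to A
A | _[_]_____0   read _ → write _, move -1, go to C
C | [_]______0
M halts after 27 transitions.

27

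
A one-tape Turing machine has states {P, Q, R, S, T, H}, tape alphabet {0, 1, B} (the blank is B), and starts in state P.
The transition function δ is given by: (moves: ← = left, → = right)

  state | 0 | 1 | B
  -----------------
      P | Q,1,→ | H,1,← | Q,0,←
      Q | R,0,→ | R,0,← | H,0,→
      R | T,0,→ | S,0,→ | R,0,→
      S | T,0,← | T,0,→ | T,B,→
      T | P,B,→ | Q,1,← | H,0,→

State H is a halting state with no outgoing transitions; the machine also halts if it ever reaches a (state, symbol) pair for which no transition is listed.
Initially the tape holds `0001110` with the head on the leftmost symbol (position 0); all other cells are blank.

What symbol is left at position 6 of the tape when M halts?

1

P | [0]001110BB   read 0 → write 1, move →, go to Q
Q | 1[0]01110BB   read 0 → write 0, move →, go to R
R | 10[0]1110BB   read 0 → write 0, move →, go to T
T | 100[1]110BB   read 1 → write 1, move ←, go to Q
Q | 10[0]1110BB   read 0 → write 0, move →, go to R
R | 100[1]110BB   read 1 → write 0, move →, go to S
S | 1000[1]10BB   read 1 → write 0, move →, go to T
T | 10000[1]0BB   read 1 → write 1, move ←, go to Q
Q | 1000[0]10BB   read 0 → write 0, move →, go to R
R | 10000[1]0BB   read 1 → write 0, move →, go to S
S | 100000[0]BB   read 0 → write 0, move ←, go to T
T | 10000[0]0BB   read 0 → write B, move →, go to P
P | 10000B[0]BB   read 0 → write 1, move →, go to Q
Q | 10000B1[B]B   read B → write 0, move →, go to H
H | 10000B10[B]
Cell 6 holds 1 when M halts.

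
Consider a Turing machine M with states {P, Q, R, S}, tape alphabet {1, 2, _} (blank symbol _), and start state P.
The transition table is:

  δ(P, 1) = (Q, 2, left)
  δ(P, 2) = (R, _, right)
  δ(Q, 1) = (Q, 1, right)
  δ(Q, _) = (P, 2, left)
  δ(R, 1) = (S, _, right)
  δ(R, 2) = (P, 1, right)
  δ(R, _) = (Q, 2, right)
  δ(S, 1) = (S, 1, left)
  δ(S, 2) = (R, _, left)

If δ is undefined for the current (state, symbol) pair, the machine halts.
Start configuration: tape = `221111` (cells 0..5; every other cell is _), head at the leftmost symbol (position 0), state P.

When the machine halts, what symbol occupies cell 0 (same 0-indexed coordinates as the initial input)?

_

P | [2]21111   read 2 → write _, move right, go to R
R | _[2]1111   read 2 → write 1, move right, go to P
P | _1[1]111   read 1 → write 2, move left, go to Q
Q | _[1]2111   read 1 → write 1, move right, go to Q
Q | _1[2]111
Cell 0 holds _ when M halts.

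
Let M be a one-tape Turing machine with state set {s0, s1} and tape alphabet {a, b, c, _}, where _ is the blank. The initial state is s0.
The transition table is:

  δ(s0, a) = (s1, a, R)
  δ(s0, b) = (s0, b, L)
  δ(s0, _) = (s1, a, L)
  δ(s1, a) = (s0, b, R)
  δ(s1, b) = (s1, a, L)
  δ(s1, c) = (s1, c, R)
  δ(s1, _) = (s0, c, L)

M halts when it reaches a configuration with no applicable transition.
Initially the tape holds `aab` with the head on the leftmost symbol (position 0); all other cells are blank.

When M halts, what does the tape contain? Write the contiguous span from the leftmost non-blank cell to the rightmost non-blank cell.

bbacc

state=s0 head=0 tape=[a]ab__   (s0,a)→(s1,a,R)
state=s1 head=1 tape=a[a]b__   (s1,a)→(s0,b,R)
state=s0 head=2 tape=ab[b]__   (s0,b)→(s0,b,L)
state=s0 head=1 tape=a[b]b__   (s0,b)→(s0,b,L)
state=s0 head=0 tape=[a]bb__   (s0,a)→(s1,a,R)
state=s1 head=1 tape=a[b]b__   (s1,b)→(s1,a,L)
state=s1 head=0 tape=[a]ab__   (s1,a)→(s0,b,R)
state=s0 head=1 tape=b[a]b__   (s0,a)→(s1,a,R)
state=s1 head=2 tape=ba[b]__   (s1,b)→(s1,a,L)
state=s1 head=1 tape=b[a]a__   (s1,a)→(s0,b,R)
state=s0 head=2 tape=bb[a]__   (s0,a)→(s1,a,R)
state=s1 head=3 tape=bba[_]_   (s1,_)→(s0,c,L)
state=s0 head=2 tape=bb[a]c_   (s0,a)→(s1,a,R)
state=s1 head=3 tape=bba[c]_   (s1,c)→(s1,c,R)
state=s1 head=4 tape=bbac[_]   (s1,_)→(s0,c,L)
state=s0 head=3 tape=bba[c]c
The non-blank tape span at halt is bbacc.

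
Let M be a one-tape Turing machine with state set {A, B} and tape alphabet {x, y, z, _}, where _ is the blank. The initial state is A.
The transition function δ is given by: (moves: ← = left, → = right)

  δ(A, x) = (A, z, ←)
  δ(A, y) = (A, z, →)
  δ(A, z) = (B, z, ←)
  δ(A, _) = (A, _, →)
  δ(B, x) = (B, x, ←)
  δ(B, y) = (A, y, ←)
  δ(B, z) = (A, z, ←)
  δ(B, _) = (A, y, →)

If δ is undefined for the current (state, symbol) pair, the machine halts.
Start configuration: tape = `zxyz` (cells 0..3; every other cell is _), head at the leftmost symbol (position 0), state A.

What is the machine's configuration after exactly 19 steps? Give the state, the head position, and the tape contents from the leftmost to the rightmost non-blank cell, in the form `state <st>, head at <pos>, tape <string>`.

state B, head at -3, tape zzzxyz

state=A head=0 tape=___[z]xyz   (A,z)→(B,z,←)
state=B head=-1 tape=__[_]zxyz   (B,_)→(A,y,→)
state=A head=0 tape=__y[z]xyz   (A,z)→(B,z,←)
state=B head=-1 tape=__[y]zxyz   (B,y)→(A,y,←)
state=A head=-2 tape=_[_]yzxyz   (A,_)→(A,_,→)
state=A head=-1 tape=__[y]zxyz   (A,y)→(A,z,→)
state=A head=0 tape=__z[z]xyz   (A,z)→(B,z,←)
state=B head=-1 tape=__[z]zxyz   (B,z)→(A,z,←)
state=A head=-2 tape=_[_]zzxyz   (A,_)→(A,_,→)
state=A head=-1 tape=__[z]zxyz   (A,z)→(B,z,←)
state=B head=-2 tape=_[_]zzxyz   (B,_)→(A,y,→)
state=A head=-1 tape=_y[z]zxyz   (A,z)→(B,z,←)
state=B head=-2 tape=_[y]zzxyz   (B,y)→(A,y,←)
state=A head=-3 tape=[_]yzzxyz   (A,_)→(A,_,→)
state=A head=-2 tape=_[y]zzxyz   (A,y)→(A,z,→)
state=A head=-1 tape=_z[z]zxyz   (A,z)→(B,z,←)
state=B head=-2 tape=_[z]zzxyz   (B,z)→(A,z,←)
state=A head=-3 tape=[_]zzzxyz   (A,_)→(A,_,→)
state=A head=-2 tape=_[z]zzxyz   (A,z)→(B,z,←)
state=B head=-3 tape=[_]zzzxyz
After 19 steps: state B, head at -3, tape zzzxyz.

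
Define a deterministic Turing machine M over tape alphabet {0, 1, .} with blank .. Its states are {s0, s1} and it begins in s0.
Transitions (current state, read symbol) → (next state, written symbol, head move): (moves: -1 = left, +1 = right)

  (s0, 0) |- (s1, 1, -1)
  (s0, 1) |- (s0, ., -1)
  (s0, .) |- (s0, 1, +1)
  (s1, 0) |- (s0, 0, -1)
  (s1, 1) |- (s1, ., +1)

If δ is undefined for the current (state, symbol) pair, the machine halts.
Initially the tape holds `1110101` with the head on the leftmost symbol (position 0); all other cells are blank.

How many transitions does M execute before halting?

31

state=s0 head=0 tape=...[1]110101.   (s0,1)→(s0,.,-1)
state=s0 head=-1 tape=..[.].110101.   (s0,.)→(s0,1,+1)
state=s0 head=0 tape=..1[.]110101.   (s0,.)→(s0,1,+1)
state=s0 head=1 tape=..11[1]10101.   (s0,1)→(s0,.,-1)
state=s0 head=0 tape=..1[1].10101.   (s0,1)→(s0,.,-1)
state=s0 head=-1 tape=..[1]..10101.   (s0,1)→(s0,.,-1)
state=s0 head=-2 tape=.[.]...10101.   (s0,.)→(s0,1,+1)
state=s0 head=-1 tape=.1[.]..10101.   (s0,.)→(s0,1,+1)
state=s0 head=0 tape=.11[.].10101.   (s0,.)→(s0,1,+1)
state=s0 head=1 tape=.111[.]10101.   (s0,.)→(s0,1,+1)
state=s0 head=2 tape=.1111[1]0101.   (s0,1)→(s0,.,-1)
state=s0 head=1 tape=.111[1].0101.   (s0,1)→(s0,.,-1)
state=s0 head=0 tape=.11[1]..0101.   (s0,1)→(s0,.,-1)
state=s0 head=-1 tape=.1[1]...0101.   (s0,1)→(s0,.,-1)
state=s0 head=-2 tape=.[1]....0101.   (s0,1)→(s0,.,-1)
state=s0 head=-3 tape=[.].....0101.   (s0,.)→(s0,1,+1)
state=s0 head=-2 tape=1[.]....0101.   (s0,.)→(s0,1,+1)
state=s0 head=-1 tape=11[.]...0101.   (s0,.)→(s0,1,+1)
state=s0 head=0 tape=111[.]..0101.   (s0,.)→(s0,1,+1)
state=s0 head=1 tape=1111[.].0101.   (s0,.)→(s0,1,+1)
state=s0 head=2 tape=11111[.]0101.   (s0,.)→(s0,1,+1)
state=s0 head=3 tape=111111[0]101.   (s0,0)→(s1,1,-1)
state=s1 head=2 tape=11111[1]1101.   (s1,1)→(s1,.,+1)
state=s1 head=3 tape=11111.[1]101.   (s1,1)→(s1,.,+1)
state=s1 head=4 tape=11111..[1]01.   (s1,1)→(s1,.,+1)
state=s1 head=5 tape=11111...[0]1.   (s1,0)→(s0,0,-1)
state=s0 head=4 tape=11111..[.]01.   (s0,.)→(s0,1,+1)
state=s0 head=5 tape=11111..1[0]1.   (s0,0)→(s1,1,-1)
state=s1 head=4 tape=11111..[1]11.   (s1,1)→(s1,.,+1)
state=s1 head=5 tape=11111...[1]1.   (s1,1)→(s1,.,+1)
state=s1 head=6 tape=11111....[1].   (s1,1)→(s1,.,+1)
state=s1 head=7 tape=11111.....[.]
M halts after 31 transitions.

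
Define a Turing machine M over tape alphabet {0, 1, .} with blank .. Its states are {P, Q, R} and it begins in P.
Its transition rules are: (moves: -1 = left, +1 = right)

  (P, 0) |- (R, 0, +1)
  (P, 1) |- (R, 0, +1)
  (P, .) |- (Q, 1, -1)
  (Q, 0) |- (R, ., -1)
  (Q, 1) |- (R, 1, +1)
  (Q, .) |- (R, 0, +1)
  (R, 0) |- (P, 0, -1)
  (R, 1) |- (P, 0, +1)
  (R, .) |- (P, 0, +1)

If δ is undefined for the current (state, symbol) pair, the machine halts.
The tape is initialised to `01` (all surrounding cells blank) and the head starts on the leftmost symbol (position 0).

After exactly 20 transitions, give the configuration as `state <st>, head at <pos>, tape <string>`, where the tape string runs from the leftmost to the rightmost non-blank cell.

state R, head at 2, tape 00000.1

P | ..[0]1...   read 0 → write 0, move +1, go to R
R | ..0[1]...   read 1 → write 0, move +1, go to P
P | ..00[.]..   read . → write 1, move -1, go to Q
Q | ..0[0]1..   read 0 → write ., move -1, go to R
R | ..[0].1..   read 0 → write 0, move -1, go to P
P | .[.]0.1..   read . → write 1, move -1, go to Q
Q | [.]10.1..   read . → write 0, move +1, go to R
R | 0[1]0.1..   read 1 → write 0, move +1, go to P
P | 00[0].1..   read 0 → write 0, move +1, go to R
R | 000[.]1..   read . → write 0, move +1, go to P
P | 0000[1]..   read 1 → write 0, move +1, go to R
R | 00000[.].   read . → write 0, move +1, go to P
P | 000000[.]   read . → write 1, move -1, go to Q
Q | 00000[0]1   read 0 → write ., move -1, go to R
R | 0000[0].1   read 0 → write 0, move -1, go to P
P | 000[0]0.1   read 0 → write 0, move +1, go to R
R | 0000[0].1   read 0 → write 0, move -1, go to P
P | 000[0]0.1   read 0 → write 0, move +1, go to R
R | 0000[0].1   read 0 → write 0, move -1, go to P
P | 000[0]0.1   read 0 → write 0, move +1, go to R
R | 0000[0].1
After 20 steps: state R, head at 2, tape 00000.1.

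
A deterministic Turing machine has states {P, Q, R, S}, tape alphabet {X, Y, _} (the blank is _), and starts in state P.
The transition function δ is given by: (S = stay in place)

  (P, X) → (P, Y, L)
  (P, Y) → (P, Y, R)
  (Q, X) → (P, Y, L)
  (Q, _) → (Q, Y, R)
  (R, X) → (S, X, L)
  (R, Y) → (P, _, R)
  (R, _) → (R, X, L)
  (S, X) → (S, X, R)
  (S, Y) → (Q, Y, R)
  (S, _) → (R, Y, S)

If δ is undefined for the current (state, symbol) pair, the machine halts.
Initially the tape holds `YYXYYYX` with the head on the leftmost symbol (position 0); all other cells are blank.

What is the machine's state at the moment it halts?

P

state=P head=0 tape=[Y]YXYYYX_   (P,Y)→(P,Y,R)
state=P head=1 tape=Y[Y]XYYYX_   (P,Y)→(P,Y,R)
state=P head=2 tape=YY[X]YYYX_   (P,X)→(P,Y,L)
state=P head=1 tape=Y[Y]YYYYX_   (P,Y)→(P,Y,R)
state=P head=2 tape=YY[Y]YYYX_   (P,Y)→(P,Y,R)
state=P head=3 tape=YYY[Y]YYX_   (P,Y)→(P,Y,R)
state=P head=4 tape=YYYY[Y]YX_   (P,Y)→(P,Y,R)
state=P head=5 tape=YYYYY[Y]X_   (P,Y)→(P,Y,R)
state=P head=6 tape=YYYYYY[X]_   (P,X)→(P,Y,L)
state=P head=5 tape=YYYYY[Y]Y_   (P,Y)→(P,Y,R)
state=P head=6 tape=YYYYYY[Y]_   (P,Y)→(P,Y,R)
state=P head=7 tape=YYYYYYY[_]
No transition is defined for (P, _); M halts in state P.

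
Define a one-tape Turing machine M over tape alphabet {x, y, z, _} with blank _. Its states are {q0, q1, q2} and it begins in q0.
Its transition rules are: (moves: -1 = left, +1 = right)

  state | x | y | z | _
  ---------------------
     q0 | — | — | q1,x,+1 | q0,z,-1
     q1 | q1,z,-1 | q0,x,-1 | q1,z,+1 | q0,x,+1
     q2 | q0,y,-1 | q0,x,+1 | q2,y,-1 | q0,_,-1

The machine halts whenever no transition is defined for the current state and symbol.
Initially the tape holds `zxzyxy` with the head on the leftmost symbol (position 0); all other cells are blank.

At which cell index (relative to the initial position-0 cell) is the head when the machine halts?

state=q0 head=0 tape=_[z]xzyxy__   (q0,z)→(q1,x,+1)
state=q1 head=1 tape=_x[x]zyxy__   (q1,x)→(q1,z,-1)
state=q1 head=0 tape=_[x]zzyxy__   (q1,x)→(q1,z,-1)
state=q1 head=-1 tape=[_]zzzyxy__   (q1,_)→(q0,x,+1)
state=q0 head=0 tape=x[z]zzyxy__   (q0,z)→(q1,x,+1)
state=q1 head=1 tape=xx[z]zyxy__   (q1,z)→(q1,z,+1)
state=q1 head=2 tape=xxz[z]yxy__   (q1,z)→(q1,z,+1)
state=q1 head=3 tape=xxzz[y]xy__   (q1,y)→(q0,x,-1)
state=q0 head=2 tape=xxz[z]xxy__   (q0,z)→(q1,x,+1)
state=q1 head=3 tape=xxzx[x]xy__   (q1,x)→(q1,z,-1)
state=q1 head=2 tape=xxz[x]zxy__   (q1,x)→(q1,z,-1)
state=q1 head=1 tape=xx[z]zzxy__   (q1,z)→(q1,z,+1)
state=q1 head=2 tape=xxz[z]zxy__   (q1,z)→(q1,z,+1)
state=q1 head=3 tape=xxzz[z]xy__   (q1,z)→(q1,z,+1)
state=q1 head=4 tape=xxzzz[x]y__   (q1,x)→(q1,z,-1)
state=q1 head=3 tape=xxzz[z]zy__   (q1,z)→(q1,z,+1)
state=q1 head=4 tape=xxzzz[z]y__   (q1,z)→(q1,z,+1)
state=q1 head=5 tape=xxzzzz[y]__   (q1,y)→(q0,x,-1)
state=q0 head=4 tape=xxzzz[z]x__   (q0,z)→(q1,x,+1)
state=q1 head=5 tape=xxzzzx[x]__   (q1,x)→(q1,z,-1)
state=q1 head=4 tape=xxzzz[x]z__   (q1,x)→(q1,z,-1)
state=q1 head=3 tape=xxzz[z]zz__   (q1,z)→(q1,z,+1)
state=q1 head=4 tape=xxzzz[z]z__   (q1,z)→(q1,z,+1)
state=q1 head=5 tape=xxzzzz[z]__   (q1,z)→(q1,z,+1)
state=q1 head=6 tape=xxzzzzz[_]_   (q1,_)→(q0,x,+1)
state=q0 head=7 tape=xxzzzzzx[_]   (q0,_)→(q0,z,-1)
state=q0 head=6 tape=xxzzzzz[x]z
At halt the head is at cell 6.

6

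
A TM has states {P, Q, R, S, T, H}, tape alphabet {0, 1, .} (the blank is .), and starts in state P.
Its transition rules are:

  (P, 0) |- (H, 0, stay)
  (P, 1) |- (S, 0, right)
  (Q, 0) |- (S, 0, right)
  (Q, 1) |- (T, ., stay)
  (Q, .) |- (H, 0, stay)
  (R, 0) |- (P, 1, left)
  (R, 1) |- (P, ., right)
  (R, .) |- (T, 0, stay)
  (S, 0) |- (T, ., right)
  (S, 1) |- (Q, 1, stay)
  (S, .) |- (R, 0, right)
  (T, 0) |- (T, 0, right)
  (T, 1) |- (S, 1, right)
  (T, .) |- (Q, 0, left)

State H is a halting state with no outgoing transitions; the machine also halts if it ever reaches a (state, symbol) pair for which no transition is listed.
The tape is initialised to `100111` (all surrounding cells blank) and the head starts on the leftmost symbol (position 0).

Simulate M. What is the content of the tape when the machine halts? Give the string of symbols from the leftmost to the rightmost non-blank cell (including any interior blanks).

state=P head=0 tape=[1]00111....   (P,1)→(S,0,right)
state=S head=1 tape=0[0]0111....   (S,0)→(T,.,right)
state=T head=2 tape=0.[0]111....   (T,0)→(T,0,right)
state=T head=3 tape=0.0[1]11....   (T,1)→(S,1,right)
state=S head=4 tape=0.01[1]1....   (S,1)→(Q,1,stay)
state=Q head=4 tape=0.01[1]1....   (Q,1)→(T,.,stay)
state=T head=4 tape=0.01[.]1....   (T,.)→(Q,0,left)
state=Q head=3 tape=0.0[1]01....   (Q,1)→(T,.,stay)
state=T head=3 tape=0.0[.]01....   (T,.)→(Q,0,left)
state=Q head=2 tape=0.[0]001....   (Q,0)→(S,0,right)
state=S head=3 tape=0.0[0]01....   (S,0)→(T,.,right)
state=T head=4 tape=0.0.[0]1....   (T,0)→(T,0,right)
state=T head=5 tape=0.0.0[1]....   (T,1)→(S,1,right)
state=S head=6 tape=0.0.01[.]...   (S,.)→(R,0,right)
state=R head=7 tape=0.0.010[.]..   (R,.)→(T,0,stay)
state=T head=7 tape=0.0.010[0]..   (T,0)→(T,0,right)
state=T head=8 tape=0.0.0100[.].   (T,.)→(Q,0,left)
state=Q head=7 tape=0.0.010[0]0.   (Q,0)→(S,0,right)
state=S head=8 tape=0.0.0100[0].   (S,0)→(T,.,right)
state=T head=9 tape=0.0.0100.[.]   (T,.)→(Q,0,left)
state=Q head=8 tape=0.0.0100[.]0   (Q,.)→(H,0,stay)
state=H head=8 tape=0.0.0100[0]0
The non-blank tape span at halt is 0.0.010000.

0.0.010000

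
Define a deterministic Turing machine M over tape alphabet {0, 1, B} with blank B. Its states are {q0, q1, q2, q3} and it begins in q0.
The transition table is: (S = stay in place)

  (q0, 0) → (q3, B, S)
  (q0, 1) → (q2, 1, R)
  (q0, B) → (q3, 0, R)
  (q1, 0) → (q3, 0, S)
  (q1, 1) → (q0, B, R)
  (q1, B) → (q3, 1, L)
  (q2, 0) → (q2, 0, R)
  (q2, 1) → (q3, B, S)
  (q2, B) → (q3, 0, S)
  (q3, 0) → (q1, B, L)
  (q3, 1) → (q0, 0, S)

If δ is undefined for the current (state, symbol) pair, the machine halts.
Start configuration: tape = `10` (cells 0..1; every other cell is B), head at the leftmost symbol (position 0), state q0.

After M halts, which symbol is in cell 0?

state=q0 head=0 tape=[1]0B   (q0,1)→(q2,1,R)
state=q2 head=1 tape=1[0]B   (q2,0)→(q2,0,R)
state=q2 head=2 tape=10[B]   (q2,B)→(q3,0,S)
state=q3 head=2 tape=10[0]   (q3,0)→(q1,B,L)
state=q1 head=1 tape=1[0]B   (q1,0)→(q3,0,S)
state=q3 head=1 tape=1[0]B   (q3,0)→(q1,B,L)
state=q1 head=0 tape=[1]BB   (q1,1)→(q0,B,R)
state=q0 head=1 tape=B[B]B   (q0,B)→(q3,0,R)
state=q3 head=2 tape=B0[B]
Cell 0 holds B when M halts.

B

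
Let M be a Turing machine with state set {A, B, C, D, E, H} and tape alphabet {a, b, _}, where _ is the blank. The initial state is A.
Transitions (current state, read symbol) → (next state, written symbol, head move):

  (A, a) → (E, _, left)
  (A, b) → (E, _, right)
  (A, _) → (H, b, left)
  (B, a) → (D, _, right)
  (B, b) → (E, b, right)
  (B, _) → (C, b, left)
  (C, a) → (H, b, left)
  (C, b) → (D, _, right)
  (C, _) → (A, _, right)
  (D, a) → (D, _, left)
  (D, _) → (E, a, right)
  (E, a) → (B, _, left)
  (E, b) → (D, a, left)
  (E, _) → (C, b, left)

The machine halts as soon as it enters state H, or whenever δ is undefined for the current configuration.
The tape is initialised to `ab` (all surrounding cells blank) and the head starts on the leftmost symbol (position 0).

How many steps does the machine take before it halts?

state=A head=0 tape=__[a]b_   (A,a)→(E,_,left)
state=E head=-1 tape=_[_]_b_   (E,_)→(C,b,left)
state=C head=-2 tape=[_]b_b_   (C,_)→(A,_,right)
state=A head=-1 tape=_[b]_b_   (A,b)→(E,_,right)
state=E head=0 tape=__[_]b_   (E,_)→(C,b,left)
state=C head=-1 tape=_[_]bb_   (C,_)→(A,_,right)
state=A head=0 tape=__[b]b_   (A,b)→(E,_,right)
state=E head=1 tape=___[b]_   (E,b)→(D,a,left)
state=D head=0 tape=__[_]a_   (D,_)→(E,a,right)
state=E head=1 tape=__a[a]_   (E,a)→(B,_,left)
state=B head=0 tape=__[a]__   (B,a)→(D,_,right)
state=D head=1 tape=___[_]_   (D,_)→(E,a,right)
state=E head=2 tape=___a[_]   (E,_)→(C,b,left)
state=C head=1 tape=___[a]b   (C,a)→(H,b,left)
state=H head=0 tape=__[_]bb
M halts after 14 transitions.

14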